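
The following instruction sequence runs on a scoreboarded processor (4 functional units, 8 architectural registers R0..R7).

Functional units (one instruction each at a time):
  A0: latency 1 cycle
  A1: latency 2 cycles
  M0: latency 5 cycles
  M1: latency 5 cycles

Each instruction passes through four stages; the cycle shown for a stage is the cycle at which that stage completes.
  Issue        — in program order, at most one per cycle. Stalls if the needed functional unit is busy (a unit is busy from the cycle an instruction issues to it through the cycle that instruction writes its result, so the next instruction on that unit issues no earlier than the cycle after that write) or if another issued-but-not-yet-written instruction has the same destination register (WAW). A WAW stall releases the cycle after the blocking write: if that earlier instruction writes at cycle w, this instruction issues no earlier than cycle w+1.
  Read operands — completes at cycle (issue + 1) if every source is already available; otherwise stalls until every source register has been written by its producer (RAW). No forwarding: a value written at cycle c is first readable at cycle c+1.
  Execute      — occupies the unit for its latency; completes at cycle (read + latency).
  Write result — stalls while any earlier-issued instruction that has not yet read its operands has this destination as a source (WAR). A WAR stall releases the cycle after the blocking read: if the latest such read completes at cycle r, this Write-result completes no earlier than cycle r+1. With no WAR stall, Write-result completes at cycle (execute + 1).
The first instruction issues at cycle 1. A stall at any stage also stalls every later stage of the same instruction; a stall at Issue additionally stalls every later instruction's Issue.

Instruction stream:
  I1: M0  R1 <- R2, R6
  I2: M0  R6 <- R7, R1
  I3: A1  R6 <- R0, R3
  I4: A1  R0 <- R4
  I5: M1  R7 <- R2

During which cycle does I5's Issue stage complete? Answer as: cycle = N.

cycle = 23

I1 -> (1, 2, 7, 8)
I2 -> (9, 10, 15, 16)  // struct: M0 busy until I1 writes@8
I3 -> (17, 18, 20, 21)  // WAW R6: wait I2 write@16
I4 -> (22, 23, 25, 26)  // struct: A1 busy until I3 writes@21
I5 -> (23, 24, 29, 30)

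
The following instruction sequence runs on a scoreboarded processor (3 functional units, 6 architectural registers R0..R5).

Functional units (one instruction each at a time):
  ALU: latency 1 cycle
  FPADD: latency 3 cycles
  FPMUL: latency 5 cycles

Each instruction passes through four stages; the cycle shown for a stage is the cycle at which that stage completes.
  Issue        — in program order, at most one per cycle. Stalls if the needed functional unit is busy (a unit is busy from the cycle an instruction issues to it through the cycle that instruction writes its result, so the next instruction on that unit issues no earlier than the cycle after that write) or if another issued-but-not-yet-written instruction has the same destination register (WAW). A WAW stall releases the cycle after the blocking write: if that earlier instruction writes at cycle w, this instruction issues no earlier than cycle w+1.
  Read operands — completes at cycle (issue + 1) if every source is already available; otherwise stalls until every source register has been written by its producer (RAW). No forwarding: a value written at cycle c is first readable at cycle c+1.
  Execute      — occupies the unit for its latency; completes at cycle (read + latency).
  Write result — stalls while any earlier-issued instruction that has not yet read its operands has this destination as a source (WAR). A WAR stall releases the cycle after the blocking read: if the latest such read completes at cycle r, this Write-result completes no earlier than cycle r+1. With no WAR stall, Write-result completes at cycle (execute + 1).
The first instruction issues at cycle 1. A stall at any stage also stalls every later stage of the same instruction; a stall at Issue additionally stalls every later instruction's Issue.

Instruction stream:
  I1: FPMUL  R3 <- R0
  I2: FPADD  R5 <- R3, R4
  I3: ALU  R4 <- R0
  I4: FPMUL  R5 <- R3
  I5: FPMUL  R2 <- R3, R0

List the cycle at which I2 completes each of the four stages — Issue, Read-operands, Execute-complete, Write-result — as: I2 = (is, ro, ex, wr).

1) issue 1, read 2, done 7, write 8
2) issue 2, read 9, done 12, write 13  <RAW R3: wait I1 write@8>
3) issue 3, read 4, done 5, write 10  <WAR R4: wait I2 read@9>
4) issue 14, read 15, done 20, write 21  <WAW R5: wait I2 write@13>
5) issue 22, read 23, done 28, write 29  <struct: FPMUL busy until I4 writes@21>

I2 = (2, 9, 12, 13)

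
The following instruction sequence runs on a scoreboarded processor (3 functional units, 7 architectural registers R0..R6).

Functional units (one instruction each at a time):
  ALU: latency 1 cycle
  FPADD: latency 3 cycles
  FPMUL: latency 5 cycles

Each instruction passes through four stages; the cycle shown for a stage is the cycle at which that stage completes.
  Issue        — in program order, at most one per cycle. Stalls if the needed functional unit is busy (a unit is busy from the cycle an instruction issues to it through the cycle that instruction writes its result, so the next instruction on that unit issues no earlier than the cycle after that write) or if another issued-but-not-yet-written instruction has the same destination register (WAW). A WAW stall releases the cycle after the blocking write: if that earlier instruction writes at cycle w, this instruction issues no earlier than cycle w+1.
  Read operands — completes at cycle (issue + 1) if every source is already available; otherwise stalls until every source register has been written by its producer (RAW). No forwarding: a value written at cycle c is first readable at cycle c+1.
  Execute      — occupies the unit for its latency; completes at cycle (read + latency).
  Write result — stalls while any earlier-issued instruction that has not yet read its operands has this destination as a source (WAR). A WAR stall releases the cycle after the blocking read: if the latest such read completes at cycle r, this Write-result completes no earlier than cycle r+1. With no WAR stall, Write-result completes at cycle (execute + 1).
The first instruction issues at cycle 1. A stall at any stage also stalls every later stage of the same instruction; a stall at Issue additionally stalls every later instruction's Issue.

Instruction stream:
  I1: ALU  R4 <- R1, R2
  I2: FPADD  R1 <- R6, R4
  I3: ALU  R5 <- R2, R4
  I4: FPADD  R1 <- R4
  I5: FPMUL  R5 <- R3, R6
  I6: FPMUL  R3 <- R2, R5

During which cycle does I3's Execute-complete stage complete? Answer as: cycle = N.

I1  is:1  ro:2  ex:3  wr:4
I2  is:2  ro:5  ex:8  wr:9  — RAW R4: wait I1 write@4
I3  is:5  ro:6  ex:7  wr:8  — struct: ALU busy until I1 writes@4
I4  is:10  ro:11  ex:14  wr:15  — struct: FPADD busy until I2 writes@9
I5  is:11  ro:12  ex:17  wr:18
I6  is:19  ro:20  ex:25  wr:26  — struct: FPMUL busy until I5 writes@18

cycle = 7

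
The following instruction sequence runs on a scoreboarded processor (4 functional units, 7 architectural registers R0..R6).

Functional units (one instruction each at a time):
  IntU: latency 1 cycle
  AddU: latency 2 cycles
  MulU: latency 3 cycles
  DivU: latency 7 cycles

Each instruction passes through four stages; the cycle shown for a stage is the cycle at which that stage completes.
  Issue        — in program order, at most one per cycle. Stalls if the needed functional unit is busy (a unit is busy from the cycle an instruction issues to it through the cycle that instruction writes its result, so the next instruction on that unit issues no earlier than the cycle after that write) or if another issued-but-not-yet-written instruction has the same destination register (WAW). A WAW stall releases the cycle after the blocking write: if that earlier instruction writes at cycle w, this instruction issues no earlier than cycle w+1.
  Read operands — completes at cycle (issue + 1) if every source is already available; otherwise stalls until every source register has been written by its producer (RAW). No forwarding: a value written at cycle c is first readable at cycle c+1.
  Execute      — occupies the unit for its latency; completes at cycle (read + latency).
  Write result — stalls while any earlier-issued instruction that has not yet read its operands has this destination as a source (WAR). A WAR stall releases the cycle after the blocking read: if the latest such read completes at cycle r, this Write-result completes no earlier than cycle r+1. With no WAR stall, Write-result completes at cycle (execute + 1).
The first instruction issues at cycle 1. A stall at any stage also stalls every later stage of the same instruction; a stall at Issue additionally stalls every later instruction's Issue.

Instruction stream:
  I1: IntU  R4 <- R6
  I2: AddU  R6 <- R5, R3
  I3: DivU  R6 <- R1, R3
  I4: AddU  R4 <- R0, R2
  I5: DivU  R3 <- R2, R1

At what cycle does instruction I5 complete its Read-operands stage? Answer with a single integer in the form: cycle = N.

cycle = 18

t=1  I1→IntU
t=2  I1 RO | I2→AddU
t=3  I1 EX | I2 RO
t=4  I1 WR R4
t=5  I2 EX
t=6  I2 WR R6
t=7  I3→DivU
t=8  I3 RO | I4→AddU
t=9  I4 RO
t=11  I4 EX
t=12  I4 WR R4
t=15  I3 EX
t=16  I3 WR R6
t=17  I5→DivU
t=18  I5 RO
t=25  I5 EX
t=26  I5 WR R3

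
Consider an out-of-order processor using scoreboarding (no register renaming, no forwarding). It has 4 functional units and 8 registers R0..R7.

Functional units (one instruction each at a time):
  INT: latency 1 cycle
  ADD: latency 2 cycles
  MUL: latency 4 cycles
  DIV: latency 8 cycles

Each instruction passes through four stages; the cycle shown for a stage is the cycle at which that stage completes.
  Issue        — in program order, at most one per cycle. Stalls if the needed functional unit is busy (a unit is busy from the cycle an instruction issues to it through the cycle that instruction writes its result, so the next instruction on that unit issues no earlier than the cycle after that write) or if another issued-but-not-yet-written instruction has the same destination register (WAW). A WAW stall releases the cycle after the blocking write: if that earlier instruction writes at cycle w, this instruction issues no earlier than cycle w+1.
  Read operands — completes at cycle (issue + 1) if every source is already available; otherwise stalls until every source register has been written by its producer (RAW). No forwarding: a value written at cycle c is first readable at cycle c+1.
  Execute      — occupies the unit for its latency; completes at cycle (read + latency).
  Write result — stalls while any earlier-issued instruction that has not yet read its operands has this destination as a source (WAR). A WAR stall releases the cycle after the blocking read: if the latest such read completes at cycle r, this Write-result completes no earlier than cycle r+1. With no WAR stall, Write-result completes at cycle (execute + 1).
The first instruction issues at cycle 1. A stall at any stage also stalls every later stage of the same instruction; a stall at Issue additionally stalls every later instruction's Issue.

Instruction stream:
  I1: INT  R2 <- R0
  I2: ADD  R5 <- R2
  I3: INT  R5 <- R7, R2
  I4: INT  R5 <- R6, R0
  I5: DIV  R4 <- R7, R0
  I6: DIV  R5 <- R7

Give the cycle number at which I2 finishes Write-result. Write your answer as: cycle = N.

[1] issue I1 (INT)
[2] I1 read-ops, issue I2 (ADD)
[3] I1 finished on INT
[4] I1→R2
[5] I2 read-ops
[7] I2 finished on ADD
[8] I2→R5
[9] issue I3 (INT)
[10] I3 read-ops
[11] I3 finished on INT
[12] I3→R5
[13] issue I4 (INT)
[14] I4 read-ops, issue I5 (DIV)
[15] I4 finished on INT, I5 read-ops
[16] I4→R5
[23] I5 finished on DIV
[24] I5→R4
[25] issue I6 (DIV)
[26] I6 read-ops
[34] I6 finished on DIV
[35] I6→R5

cycle = 8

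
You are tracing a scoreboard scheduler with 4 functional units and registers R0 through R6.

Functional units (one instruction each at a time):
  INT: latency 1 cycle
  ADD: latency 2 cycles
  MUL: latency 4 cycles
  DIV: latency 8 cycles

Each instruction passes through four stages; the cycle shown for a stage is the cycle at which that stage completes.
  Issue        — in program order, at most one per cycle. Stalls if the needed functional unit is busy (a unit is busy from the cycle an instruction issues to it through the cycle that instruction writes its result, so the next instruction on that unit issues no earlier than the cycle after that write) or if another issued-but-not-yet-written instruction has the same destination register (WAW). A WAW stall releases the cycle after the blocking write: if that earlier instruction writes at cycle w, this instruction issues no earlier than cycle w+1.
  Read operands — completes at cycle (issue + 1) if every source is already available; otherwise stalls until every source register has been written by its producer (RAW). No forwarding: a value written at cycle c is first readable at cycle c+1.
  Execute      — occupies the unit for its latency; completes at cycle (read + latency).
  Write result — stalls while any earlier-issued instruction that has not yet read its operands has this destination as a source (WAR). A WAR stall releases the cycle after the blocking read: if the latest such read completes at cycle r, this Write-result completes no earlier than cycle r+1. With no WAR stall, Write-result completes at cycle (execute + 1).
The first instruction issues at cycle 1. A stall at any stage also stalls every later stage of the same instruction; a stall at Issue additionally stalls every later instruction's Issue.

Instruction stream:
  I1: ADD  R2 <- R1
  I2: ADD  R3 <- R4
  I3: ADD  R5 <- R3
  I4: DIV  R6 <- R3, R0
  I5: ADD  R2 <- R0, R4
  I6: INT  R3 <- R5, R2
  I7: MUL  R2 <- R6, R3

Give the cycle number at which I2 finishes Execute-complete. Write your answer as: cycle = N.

I1: IS=1 RO=2 EX=4 WR=5
I2: IS=6 RO=7 EX=9 WR=10  [struct: ADD busy until I1 writes@5]
I3: IS=11 RO=12 EX=14 WR=15  [struct: ADD busy until I2 writes@10]
I4: IS=12 RO=13 EX=21 WR=22
I5: IS=16 RO=17 EX=19 WR=20  [struct: ADD busy until I3 writes@15]
I6: IS=17 RO=21 EX=22 WR=23  [RAW R2: wait I5 write@20]
I7: IS=21 RO=24 EX=28 WR=29  [WAW R2: wait I5 write@20; RAW R3: wait I6 write@23]

cycle = 9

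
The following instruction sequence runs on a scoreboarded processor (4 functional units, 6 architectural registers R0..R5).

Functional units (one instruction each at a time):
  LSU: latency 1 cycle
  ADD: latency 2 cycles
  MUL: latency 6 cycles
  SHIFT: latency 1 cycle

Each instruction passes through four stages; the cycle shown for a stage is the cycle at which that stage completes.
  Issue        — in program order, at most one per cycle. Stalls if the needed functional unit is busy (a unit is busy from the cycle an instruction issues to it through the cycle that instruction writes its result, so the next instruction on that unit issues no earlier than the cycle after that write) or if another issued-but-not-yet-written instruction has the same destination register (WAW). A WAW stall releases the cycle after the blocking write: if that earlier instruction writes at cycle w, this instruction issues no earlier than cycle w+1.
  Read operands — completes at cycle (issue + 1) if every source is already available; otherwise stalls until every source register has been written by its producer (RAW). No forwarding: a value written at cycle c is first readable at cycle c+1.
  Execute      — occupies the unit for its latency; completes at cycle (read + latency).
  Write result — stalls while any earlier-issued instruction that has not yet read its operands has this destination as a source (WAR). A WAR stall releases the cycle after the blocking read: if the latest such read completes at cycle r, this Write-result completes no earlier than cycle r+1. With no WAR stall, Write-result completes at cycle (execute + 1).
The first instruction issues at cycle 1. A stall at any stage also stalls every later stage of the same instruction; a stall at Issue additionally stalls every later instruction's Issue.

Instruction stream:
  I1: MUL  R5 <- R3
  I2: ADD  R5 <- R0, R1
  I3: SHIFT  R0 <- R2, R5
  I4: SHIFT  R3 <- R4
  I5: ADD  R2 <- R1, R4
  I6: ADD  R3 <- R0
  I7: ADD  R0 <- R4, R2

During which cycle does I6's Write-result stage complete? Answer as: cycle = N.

cycle = 28

I1 -> (1, 2, 8, 9)
I2 -> (10, 11, 13, 14)  // WAW R5: wait I1 write@9
I3 -> (11, 15, 16, 17)  // RAW R5: wait I2 write@14
I4 -> (18, 19, 20, 21)  // struct: SHIFT busy until I3 writes@17
I5 -> (19, 20, 22, 23)
I6 -> (24, 25, 27, 28)  // struct: ADD busy until I5 writes@23
I7 -> (29, 30, 32, 33)  // struct: ADD busy until I6 writes@28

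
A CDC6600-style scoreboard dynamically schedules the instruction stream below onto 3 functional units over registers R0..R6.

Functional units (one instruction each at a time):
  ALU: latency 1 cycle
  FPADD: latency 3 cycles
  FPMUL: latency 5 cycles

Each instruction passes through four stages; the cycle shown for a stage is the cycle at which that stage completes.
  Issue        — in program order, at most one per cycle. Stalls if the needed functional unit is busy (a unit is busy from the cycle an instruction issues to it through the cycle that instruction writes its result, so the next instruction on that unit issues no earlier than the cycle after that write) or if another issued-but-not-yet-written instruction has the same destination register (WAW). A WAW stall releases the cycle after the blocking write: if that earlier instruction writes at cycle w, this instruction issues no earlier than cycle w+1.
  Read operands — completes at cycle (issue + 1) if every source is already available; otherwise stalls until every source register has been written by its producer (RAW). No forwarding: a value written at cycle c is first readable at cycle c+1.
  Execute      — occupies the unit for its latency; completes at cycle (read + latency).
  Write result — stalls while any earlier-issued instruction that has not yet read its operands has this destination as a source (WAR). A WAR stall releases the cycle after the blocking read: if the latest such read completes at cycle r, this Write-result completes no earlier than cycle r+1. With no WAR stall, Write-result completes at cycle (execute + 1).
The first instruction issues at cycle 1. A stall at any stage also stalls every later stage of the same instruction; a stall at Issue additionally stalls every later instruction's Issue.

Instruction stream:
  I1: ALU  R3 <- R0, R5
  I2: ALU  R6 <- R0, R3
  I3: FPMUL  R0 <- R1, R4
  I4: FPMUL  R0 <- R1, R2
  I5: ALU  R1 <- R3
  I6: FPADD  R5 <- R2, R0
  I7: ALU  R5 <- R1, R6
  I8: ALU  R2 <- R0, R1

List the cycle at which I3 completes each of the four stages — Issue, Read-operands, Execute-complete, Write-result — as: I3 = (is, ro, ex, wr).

I3 = (6, 7, 12, 13)

c1: I1 issues→ALU
c2: I1 reads
c3: I1 exec-done
c4: I1 writes R3
c5: I2 issues→ALU
c6: I2 reads, I3 issues→FPMUL
c7: I2 exec-done, I3 reads
c8: I2 writes R6
c12: I3 exec-done
c13: I3 writes R0
c14: I4 issues→FPMUL
c15: I4 reads, I5 issues→ALU
c16: I5 reads, I6 issues→FPADD
c17: I5 exec-done
c18: I5 writes R1
c20: I4 exec-done
c21: I4 writes R0
c22: I6 reads
c25: I6 exec-done
c26: I6 writes R5
c27: I7 issues→ALU
c28: I7 reads
c29: I7 exec-done
c30: I7 writes R5
c31: I8 issues→ALU
c32: I8 reads
c33: I8 exec-done
c34: I8 writes R2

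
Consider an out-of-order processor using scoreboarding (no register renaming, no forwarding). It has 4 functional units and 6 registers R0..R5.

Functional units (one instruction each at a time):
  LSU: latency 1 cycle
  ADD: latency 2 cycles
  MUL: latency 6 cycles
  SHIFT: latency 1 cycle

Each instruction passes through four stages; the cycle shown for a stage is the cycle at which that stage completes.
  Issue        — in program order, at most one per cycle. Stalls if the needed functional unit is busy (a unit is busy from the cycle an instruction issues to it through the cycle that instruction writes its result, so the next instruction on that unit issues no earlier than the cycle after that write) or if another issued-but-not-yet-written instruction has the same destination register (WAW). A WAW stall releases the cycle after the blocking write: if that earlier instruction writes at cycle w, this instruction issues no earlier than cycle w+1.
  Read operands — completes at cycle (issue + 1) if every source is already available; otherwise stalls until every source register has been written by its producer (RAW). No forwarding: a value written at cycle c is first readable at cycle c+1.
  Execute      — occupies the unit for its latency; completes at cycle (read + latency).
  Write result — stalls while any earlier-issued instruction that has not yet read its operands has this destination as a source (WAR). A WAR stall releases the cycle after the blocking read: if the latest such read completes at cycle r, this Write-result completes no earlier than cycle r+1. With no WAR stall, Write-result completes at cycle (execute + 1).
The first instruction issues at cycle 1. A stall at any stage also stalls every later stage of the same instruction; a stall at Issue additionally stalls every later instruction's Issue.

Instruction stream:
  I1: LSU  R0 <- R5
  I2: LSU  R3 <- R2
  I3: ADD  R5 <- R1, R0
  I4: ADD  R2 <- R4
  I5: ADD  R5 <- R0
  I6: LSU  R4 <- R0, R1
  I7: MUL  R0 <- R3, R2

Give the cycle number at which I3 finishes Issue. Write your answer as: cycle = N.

I1  is:1  ro:2  ex:3  wr:4
I2  is:5  ro:6  ex:7  wr:8  — struct: LSU busy until I1 writes@4
I3  is:6  ro:7  ex:9  wr:10
I4  is:11  ro:12  ex:14  wr:15  — struct: ADD busy until I3 writes@10
I5  is:16  ro:17  ex:19  wr:20  — struct: ADD busy until I4 writes@15
I6  is:17  ro:18  ex:19  wr:20
I7  is:18  ro:19  ex:25  wr:26

cycle = 6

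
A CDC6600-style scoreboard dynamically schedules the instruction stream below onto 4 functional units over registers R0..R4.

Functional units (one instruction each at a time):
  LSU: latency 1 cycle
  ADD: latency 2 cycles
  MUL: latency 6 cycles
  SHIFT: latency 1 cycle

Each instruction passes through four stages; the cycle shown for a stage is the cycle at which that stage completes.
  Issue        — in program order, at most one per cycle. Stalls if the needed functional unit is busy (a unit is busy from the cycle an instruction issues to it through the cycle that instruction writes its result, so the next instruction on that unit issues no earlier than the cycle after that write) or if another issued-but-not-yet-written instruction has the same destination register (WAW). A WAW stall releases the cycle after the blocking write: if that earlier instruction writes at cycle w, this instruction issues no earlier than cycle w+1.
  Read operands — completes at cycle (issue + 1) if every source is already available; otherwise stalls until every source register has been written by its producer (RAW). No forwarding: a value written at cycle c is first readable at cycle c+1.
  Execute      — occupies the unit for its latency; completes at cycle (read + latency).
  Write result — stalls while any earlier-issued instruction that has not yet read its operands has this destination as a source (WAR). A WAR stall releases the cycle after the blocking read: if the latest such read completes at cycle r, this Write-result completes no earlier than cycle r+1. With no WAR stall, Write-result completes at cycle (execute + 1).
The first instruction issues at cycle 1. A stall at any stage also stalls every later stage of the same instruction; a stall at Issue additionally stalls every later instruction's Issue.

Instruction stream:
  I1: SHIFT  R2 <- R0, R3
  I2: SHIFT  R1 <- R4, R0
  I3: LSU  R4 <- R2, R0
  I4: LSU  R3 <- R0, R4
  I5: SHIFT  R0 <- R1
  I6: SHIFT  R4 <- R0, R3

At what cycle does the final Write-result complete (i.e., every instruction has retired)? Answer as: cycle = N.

cycle = 18

cycle 1: I1→SHIFT
cycle 2: I1 RO
cycle 3: I1 EX
cycle 4: I1 WR R2
cycle 5: I2→SHIFT
cycle 6: I2 RO; I3→LSU
cycle 7: I2 EX; I3 RO
cycle 8: I2 WR R1; I3 EX
cycle 9: I3 WR R4
cycle 10: I4→LSU
cycle 11: I4 RO; I5→SHIFT
cycle 12: I4 EX; I5 RO
cycle 13: I4 WR R3; I5 EX
cycle 14: I5 WR R0
cycle 15: I6→SHIFT
cycle 16: I6 RO
cycle 17: I6 EX
cycle 18: I6 WR R4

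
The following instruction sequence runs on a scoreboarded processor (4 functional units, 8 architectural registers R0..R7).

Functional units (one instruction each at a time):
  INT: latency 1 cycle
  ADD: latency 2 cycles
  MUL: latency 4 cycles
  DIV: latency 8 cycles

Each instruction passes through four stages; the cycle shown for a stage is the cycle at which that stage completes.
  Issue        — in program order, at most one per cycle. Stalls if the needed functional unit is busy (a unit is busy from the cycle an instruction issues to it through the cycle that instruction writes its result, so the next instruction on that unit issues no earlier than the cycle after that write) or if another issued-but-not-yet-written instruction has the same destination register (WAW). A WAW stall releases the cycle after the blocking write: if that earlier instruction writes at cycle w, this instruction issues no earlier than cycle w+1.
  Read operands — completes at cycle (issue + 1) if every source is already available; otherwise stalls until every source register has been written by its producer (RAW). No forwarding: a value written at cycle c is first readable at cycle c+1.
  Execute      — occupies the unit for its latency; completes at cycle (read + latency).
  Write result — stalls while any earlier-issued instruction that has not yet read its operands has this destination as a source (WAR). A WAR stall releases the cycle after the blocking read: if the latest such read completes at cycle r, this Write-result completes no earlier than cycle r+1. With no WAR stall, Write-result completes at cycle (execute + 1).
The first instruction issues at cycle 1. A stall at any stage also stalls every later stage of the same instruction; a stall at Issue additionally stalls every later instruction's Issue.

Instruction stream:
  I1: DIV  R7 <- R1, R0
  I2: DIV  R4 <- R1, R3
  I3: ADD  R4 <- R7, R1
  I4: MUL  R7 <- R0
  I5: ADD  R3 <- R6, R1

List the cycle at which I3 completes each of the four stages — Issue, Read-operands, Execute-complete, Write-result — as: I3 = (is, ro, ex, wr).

c1: I1 dispatched to DIV
c2: I1 operands ready
c10: I1 complete
c11: R7←I1
c12: I2 dispatched to DIV
c13: I2 operands ready
c21: I2 complete
c22: R4←I2
c23: I3 dispatched to ADD
c24: I3 operands ready | I4 dispatched to MUL
c25: I4 operands ready
c26: I3 complete
c27: R4←I3
c28: I5 dispatched to ADD
c29: I4 complete | I5 operands ready
c30: R7←I4
c31: I5 complete
c32: R3←I5

I3 = (23, 24, 26, 27)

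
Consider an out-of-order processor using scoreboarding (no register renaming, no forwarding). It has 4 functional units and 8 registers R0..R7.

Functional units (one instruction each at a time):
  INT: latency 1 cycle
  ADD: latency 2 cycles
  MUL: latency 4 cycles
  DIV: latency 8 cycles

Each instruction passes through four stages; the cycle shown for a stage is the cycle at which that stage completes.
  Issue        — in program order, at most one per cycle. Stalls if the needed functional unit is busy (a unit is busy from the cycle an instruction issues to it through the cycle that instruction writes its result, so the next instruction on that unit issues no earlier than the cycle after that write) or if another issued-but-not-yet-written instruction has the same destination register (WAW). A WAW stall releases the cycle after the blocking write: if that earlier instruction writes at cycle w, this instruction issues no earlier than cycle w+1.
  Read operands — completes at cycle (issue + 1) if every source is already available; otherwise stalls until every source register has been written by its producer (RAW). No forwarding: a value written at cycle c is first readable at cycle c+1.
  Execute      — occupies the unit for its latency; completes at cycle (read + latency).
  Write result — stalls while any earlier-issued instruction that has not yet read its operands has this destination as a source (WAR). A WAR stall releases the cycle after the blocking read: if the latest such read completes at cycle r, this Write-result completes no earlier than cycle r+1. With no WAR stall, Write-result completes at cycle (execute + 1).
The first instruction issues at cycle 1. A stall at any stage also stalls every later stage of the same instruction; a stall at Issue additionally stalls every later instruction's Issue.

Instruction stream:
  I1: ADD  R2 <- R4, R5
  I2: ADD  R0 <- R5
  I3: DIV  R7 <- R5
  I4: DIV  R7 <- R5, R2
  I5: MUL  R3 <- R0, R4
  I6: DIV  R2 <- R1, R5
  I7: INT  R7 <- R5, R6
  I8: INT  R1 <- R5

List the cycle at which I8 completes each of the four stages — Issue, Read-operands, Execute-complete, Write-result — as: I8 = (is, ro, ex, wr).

  I1 | 1 | 2 | 4 | 5
  I2 | 6 | 7 | 9 | 10   struct: ADD busy until I1 writes@5
  I3 | 7 | 8 | 16 | 17
  I4 | 18 | 19 | 27 | 28   struct: DIV busy until I3 writes@17
  I5 | 19 | 20 | 24 | 25
  I6 | 29 | 30 | 38 | 39   struct: DIV busy until I4 writes@28
  I7 | 30 | 31 | 32 | 33
  I8 | 34 | 35 | 36 | 37   struct: INT busy until I7 writes@33

I8 = (34, 35, 36, 37)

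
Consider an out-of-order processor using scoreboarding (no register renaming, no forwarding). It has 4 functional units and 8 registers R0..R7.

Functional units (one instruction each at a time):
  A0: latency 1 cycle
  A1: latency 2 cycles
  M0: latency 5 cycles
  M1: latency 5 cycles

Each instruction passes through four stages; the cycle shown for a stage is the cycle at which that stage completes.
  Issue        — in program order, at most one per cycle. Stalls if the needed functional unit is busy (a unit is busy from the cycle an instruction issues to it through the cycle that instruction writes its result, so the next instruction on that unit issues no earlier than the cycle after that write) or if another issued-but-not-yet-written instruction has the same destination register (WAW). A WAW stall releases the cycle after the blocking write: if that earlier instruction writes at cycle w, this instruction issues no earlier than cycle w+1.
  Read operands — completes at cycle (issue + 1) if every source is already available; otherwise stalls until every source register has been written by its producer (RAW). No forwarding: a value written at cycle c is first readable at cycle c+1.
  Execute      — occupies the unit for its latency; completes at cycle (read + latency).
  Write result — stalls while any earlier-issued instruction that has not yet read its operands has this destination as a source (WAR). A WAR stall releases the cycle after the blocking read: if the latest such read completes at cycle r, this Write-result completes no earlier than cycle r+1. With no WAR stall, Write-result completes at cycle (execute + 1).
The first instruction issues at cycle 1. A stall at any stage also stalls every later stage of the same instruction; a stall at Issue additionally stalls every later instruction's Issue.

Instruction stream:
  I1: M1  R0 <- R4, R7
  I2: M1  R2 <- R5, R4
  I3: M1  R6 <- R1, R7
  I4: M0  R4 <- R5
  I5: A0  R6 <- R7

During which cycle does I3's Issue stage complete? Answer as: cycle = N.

cycle = 17

t=1  issue I1 (M1)
t=2  I1 read-ops
t=7  I1 finished on M1
t=8  I1→R0
t=9  issue I2 (M1)
t=10  I2 read-ops
t=15  I2 finished on M1
t=16  I2→R2
t=17  issue I3 (M1)
t=18  I3 read-ops, issue I4 (M0)
t=19  I4 read-ops
t=23  I3 finished on M1
t=24  I3→R6, I4 finished on M0
t=25  I4→R4, issue I5 (A0)
t=26  I5 read-ops
t=27  I5 finished on A0
t=28  I5→R6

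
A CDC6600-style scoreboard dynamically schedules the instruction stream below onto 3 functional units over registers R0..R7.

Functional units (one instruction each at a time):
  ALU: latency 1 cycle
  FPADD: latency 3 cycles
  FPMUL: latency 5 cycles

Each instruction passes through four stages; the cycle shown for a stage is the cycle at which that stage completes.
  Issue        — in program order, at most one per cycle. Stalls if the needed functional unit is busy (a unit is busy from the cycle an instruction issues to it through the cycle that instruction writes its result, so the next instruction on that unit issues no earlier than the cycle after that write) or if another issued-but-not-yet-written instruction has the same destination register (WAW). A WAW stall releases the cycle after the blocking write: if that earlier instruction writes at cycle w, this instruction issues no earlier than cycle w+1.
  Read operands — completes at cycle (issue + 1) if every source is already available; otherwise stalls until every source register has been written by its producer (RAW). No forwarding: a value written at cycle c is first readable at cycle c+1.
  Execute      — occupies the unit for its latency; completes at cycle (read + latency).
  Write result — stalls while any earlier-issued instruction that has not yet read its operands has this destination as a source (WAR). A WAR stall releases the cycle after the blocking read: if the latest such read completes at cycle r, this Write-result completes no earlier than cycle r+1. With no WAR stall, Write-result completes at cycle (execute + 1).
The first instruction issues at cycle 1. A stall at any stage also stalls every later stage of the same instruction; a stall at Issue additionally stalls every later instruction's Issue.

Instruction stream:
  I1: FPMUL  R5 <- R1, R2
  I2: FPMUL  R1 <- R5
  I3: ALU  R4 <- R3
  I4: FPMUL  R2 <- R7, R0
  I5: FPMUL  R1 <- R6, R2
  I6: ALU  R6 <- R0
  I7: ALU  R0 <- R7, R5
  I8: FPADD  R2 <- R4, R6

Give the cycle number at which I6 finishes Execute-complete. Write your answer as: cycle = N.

I1: IS=1 RO=2 EX=7 WR=8
I2: IS=9 RO=10 EX=15 WR=16  [struct: FPMUL busy until I1 writes@8]
I3: IS=10 RO=11 EX=12 WR=13
I4: IS=17 RO=18 EX=23 WR=24  [struct: FPMUL busy until I2 writes@16]
I5: IS=25 RO=26 EX=31 WR=32  [struct: FPMUL busy until I4 writes@24]
I6: IS=26 RO=27 EX=28 WR=29
I7: IS=30 RO=31 EX=32 WR=33  [struct: ALU busy until I6 writes@29]
I8: IS=31 RO=32 EX=35 WR=36

cycle = 28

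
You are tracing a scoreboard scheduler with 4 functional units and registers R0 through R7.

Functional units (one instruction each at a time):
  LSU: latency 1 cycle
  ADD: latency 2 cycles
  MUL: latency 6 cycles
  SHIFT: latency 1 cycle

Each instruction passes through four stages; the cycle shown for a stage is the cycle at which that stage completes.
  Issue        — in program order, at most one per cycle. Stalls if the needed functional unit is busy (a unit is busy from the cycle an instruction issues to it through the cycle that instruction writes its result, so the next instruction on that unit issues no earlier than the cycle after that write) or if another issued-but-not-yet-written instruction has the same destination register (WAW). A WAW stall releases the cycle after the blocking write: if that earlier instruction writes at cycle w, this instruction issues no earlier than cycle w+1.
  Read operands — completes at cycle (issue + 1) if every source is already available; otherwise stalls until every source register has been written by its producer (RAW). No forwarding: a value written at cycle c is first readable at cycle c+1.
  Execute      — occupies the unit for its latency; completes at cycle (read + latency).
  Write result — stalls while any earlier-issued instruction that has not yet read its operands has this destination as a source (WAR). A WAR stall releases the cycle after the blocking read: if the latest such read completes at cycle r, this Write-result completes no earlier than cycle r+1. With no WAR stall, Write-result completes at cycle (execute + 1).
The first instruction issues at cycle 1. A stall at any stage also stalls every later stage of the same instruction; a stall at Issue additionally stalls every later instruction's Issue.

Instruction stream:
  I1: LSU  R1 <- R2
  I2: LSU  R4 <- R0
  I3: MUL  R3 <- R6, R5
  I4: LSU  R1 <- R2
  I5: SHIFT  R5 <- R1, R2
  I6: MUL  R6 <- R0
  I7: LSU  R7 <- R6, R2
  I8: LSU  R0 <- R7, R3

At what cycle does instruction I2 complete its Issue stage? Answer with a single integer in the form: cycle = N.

[1] I1 issues→LSU
[2] I1 reads
[3] I1 exec-done
[4] I1 writes R1
[5] I2 issues→LSU
[6] I2 reads, I3 issues→MUL
[7] I2 exec-done, I3 reads
[8] I2 writes R4
[9] I4 issues→LSU
[10] I4 reads, I5 issues→SHIFT
[11] I4 exec-done
[12] I4 writes R1
[13] I3 exec-done, I5 reads
[14] I3 writes R3, I5 exec-done
[15] I5 writes R5, I6 issues→MUL
[16] I6 reads, I7 issues→LSU
[22] I6 exec-done
[23] I6 writes R6
[24] I7 reads
[25] I7 exec-done
[26] I7 writes R7
[27] I8 issues→LSU
[28] I8 reads
[29] I8 exec-done
[30] I8 writes R0

cycle = 5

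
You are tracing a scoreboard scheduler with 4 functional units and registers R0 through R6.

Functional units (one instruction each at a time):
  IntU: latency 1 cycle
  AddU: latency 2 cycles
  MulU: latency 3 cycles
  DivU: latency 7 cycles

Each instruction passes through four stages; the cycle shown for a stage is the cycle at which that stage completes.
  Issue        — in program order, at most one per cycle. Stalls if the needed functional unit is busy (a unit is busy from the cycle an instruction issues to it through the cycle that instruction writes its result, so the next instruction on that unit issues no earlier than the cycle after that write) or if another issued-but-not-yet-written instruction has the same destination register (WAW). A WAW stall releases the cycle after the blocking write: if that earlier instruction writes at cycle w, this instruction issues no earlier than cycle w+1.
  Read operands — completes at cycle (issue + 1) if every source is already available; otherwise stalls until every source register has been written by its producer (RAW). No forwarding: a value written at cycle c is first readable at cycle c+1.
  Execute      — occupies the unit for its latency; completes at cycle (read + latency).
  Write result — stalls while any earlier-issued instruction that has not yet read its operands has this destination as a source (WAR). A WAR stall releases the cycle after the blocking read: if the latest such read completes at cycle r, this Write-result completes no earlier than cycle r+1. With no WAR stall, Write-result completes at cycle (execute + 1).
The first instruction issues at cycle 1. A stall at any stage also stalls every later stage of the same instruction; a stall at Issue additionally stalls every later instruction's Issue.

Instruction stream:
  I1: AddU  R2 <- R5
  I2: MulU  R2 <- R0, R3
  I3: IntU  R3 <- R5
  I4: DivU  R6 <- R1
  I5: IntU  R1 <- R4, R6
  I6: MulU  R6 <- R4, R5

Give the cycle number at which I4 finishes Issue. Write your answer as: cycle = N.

t=1  I1 dispatched to AddU
t=2  I1 operands ready
t=4  I1 complete
t=5  R2←I1
t=6  I2 dispatched to MulU
t=7  I2 operands ready | I3 dispatched to IntU
t=8  I3 operands ready | I4 dispatched to DivU
t=9  I3 complete | I4 operands ready
t=10  I2 complete | R3←I3
t=11  R2←I2 | I5 dispatched to IntU
t=16  I4 complete
t=17  R6←I4
t=18  I5 operands ready | I6 dispatched to MulU
t=19  I5 complete | I6 operands ready
t=20  R1←I5
t=22  I6 complete
t=23  R6←I6

cycle = 8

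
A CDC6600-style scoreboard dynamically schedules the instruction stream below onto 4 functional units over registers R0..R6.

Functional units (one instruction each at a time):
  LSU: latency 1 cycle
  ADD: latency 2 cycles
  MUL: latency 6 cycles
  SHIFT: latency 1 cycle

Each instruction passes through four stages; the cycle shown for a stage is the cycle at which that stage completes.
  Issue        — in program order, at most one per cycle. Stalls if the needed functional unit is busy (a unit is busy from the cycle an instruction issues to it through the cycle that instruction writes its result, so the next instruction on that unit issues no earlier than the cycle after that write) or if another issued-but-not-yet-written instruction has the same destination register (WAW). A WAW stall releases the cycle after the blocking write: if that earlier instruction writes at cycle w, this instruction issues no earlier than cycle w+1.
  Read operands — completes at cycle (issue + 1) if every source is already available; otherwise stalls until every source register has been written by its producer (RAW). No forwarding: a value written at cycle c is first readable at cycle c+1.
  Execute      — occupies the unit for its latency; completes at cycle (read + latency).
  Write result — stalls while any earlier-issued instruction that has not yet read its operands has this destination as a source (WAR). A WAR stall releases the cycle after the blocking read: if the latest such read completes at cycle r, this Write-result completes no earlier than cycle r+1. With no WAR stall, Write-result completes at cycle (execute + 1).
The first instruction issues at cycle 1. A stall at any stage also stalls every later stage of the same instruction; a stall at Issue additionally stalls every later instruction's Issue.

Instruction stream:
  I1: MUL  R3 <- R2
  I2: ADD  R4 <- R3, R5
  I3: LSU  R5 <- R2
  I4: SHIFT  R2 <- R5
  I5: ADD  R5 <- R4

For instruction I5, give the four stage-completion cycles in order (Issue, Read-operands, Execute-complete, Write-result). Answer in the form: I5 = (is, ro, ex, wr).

I1  is:1  ro:2  ex:8  wr:9
I2  is:2  ro:10  ex:12  wr:13  — RAW R3: wait I1 write@9
I3  is:3  ro:4  ex:5  wr:11  — WAR R5: wait I2 read@10
I4  is:4  ro:12  ex:13  wr:14  — RAW R5: wait I3 write@11
I5  is:14  ro:15  ex:17  wr:18  — struct: ADD busy until I2 writes@13

I5 = (14, 15, 17, 18)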